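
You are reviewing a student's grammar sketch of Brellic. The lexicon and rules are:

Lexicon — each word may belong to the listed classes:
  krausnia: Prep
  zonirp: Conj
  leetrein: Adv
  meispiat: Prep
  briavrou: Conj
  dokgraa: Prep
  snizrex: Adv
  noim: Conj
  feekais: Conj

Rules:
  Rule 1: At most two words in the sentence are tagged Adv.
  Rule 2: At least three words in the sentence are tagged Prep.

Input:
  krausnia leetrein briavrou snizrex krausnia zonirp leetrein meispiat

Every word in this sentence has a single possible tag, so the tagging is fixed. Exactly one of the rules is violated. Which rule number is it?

Fixed tagging: Prep Adv Conj Adv Prep Conj Adv Prep.
Checking each rule: R1 fail, R2 pass.
Only rule 1 fails.

1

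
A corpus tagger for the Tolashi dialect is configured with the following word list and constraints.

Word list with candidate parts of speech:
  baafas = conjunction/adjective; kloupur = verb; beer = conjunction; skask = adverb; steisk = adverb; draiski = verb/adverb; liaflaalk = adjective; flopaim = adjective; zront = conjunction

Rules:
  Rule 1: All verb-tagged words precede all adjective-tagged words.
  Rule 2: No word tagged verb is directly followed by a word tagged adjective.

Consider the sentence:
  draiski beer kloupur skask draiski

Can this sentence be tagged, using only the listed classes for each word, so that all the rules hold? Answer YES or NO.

Candidates per position — 1:draiski {verb,adverb}; 2:beer {conjunction}; 3:kloupur {verb}; 4:skask {adverb}; 5:draiski {verb,adverb}.
One satisfying assignment: verb conjunction verb adverb verb.
Verifying each rule — rule 1 holds; rule 2 holds.

YES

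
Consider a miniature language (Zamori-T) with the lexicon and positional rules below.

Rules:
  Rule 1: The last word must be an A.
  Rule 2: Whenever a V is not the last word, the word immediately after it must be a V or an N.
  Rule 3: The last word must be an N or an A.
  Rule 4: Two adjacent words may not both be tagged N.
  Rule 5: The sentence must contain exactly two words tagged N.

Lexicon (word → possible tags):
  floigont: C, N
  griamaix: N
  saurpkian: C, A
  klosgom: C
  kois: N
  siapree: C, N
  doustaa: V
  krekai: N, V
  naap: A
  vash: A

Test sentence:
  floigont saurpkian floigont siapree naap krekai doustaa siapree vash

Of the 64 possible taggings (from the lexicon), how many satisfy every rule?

8

Candidates per position — 1:floigont {C,N}; 2:saurpkian {C,A}; 3:floigont {C,N}; 4:siapree {C,N}; 5:naap {A}; 6:krekai {N,V}; 7:doustaa {V}; 8:siapree {C,N}; 9:vash {A}.
There are 64 candidate sequences in total.
Checking each against the rules leaves 8 sequences.
Count = 8.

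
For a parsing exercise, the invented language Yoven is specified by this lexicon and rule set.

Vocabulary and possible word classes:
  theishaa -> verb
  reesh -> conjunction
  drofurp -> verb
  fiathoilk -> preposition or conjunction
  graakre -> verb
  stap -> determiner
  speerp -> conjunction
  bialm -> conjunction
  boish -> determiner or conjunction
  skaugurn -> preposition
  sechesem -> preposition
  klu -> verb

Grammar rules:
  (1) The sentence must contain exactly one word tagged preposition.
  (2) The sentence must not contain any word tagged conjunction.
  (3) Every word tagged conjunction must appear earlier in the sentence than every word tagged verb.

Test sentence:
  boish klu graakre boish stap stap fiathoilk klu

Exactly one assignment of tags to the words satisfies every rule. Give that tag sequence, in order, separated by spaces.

determiner verb verb determiner determiner determiner preposition verb

Candidates per position — 1:boish {determiner,conjunction}; 2:klu {verb}; 3:graakre {verb}; 4:boish {determiner,conjunction}; 5:stap {determiner}; 6:stap {determiner}; 7:fiathoilk {preposition,conjunction}; 8:klu {verb}.
If word 1 were conjunction, no tagging could satisfy rule 2; so word 1 is determiner.
If word 4 were conjunction, no tagging could satisfy rule 2; so word 4 is determiner.
If word 7 were conjunction, no tagging could satisfy rule 1; so word 7 is preposition.
The unique satisfying tagging is: determiner verb verb determiner determiner determiner preposition verb.
Checking: rule 1 satisfied; rule 2 satisfied; rule 3 satisfied.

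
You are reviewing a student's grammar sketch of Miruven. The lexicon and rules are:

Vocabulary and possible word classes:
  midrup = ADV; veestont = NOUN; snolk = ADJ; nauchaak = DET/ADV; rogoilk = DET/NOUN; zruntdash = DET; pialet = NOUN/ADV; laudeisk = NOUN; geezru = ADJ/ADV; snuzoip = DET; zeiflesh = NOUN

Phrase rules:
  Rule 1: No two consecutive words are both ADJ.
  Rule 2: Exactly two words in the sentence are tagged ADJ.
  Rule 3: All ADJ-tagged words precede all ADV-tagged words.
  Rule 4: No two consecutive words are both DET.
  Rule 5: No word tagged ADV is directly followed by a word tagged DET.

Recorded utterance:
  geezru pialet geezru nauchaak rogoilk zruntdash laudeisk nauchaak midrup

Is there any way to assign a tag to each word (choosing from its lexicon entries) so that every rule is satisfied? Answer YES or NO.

YES

Candidates per position — 1:geezru {ADJ,ADV}; 2:pialet {NOUN,ADV}; 3:geezru {ADJ,ADV}; 4:nauchaak {DET,ADV}; 5:rogoilk {DET,NOUN}; 6:zruntdash {DET}; 7:laudeisk {NOUN}; 8:nauchaak {DET,ADV}; 9:midrup {ADV}.
One satisfying assignment: ADJ NOUN ADJ DET NOUN DET NOUN DET ADV.
Checking: rule 1 ✓; rule 2 ✓; rule 3 ✓; rule 4 ✓; rule 5 ✓.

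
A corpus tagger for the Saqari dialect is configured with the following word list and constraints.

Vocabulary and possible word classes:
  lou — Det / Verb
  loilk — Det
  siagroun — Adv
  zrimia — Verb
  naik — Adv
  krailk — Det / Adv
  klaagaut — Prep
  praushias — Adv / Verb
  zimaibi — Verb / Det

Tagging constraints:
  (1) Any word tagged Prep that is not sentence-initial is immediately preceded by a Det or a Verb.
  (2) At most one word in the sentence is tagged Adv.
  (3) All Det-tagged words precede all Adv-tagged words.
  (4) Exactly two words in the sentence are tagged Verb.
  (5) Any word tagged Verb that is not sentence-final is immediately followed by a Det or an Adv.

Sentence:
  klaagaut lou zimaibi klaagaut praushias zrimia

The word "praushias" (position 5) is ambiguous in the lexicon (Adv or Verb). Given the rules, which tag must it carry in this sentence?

Adv

Candidates per position — 1:klaagaut {Prep}; 2:lou {Det,Verb}; 3:zimaibi {Verb,Det}; 4:klaagaut {Prep}; 5:praushias {Adv,Verb}; 6:zrimia {Verb}.
Position 3: tagging it Verb would leave rule 5 unsatisfiable, so it must be Det.
Position 5: tagging it Verb would leave rule 5 unsatisfiable, so it must be Adv.
Position 2: tagging it Det would leave rule 4 unsatisfiable, so it must be Verb.
That leaves exactly one tagging: Prep Verb Det Prep Adv Verb.
Rule-by-rule: rule 1 holds; rule 2 holds; rule 3 holds; rule 4 holds; rule 5 holds.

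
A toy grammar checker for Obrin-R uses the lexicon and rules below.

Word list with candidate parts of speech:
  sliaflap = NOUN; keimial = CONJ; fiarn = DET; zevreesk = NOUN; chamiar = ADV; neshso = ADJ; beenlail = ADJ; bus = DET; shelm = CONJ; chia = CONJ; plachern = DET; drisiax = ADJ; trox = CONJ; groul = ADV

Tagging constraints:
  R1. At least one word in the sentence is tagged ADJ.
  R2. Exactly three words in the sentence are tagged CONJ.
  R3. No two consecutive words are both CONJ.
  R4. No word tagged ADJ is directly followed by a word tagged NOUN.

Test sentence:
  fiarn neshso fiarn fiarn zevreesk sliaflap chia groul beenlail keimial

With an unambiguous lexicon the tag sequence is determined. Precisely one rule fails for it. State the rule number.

Fixed tagging: DET ADJ DET DET NOUN NOUN CONJ ADV ADJ CONJ.
Rule check: R1 holds, R2 violated, R3 holds, R4 holds.
Only rule 2 fails.

2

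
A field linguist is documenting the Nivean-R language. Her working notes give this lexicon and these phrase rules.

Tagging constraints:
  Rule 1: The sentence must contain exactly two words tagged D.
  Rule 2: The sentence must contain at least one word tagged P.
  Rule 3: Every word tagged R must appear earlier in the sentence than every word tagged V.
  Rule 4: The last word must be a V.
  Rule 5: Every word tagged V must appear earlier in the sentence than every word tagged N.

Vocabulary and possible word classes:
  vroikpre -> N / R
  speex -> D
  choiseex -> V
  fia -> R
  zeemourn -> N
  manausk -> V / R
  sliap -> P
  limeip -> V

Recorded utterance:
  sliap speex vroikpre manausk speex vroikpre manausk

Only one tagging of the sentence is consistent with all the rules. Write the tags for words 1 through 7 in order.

P D R R D R V

Candidates per position — 1:sliap {P}; 2:speex {D}; 3:vroikpre {N,R}; 4:manausk {V,R}; 5:speex {D}; 6:vroikpre {N,R}; 7:manausk {V,R}.
Position 7: R is ruled out by rule 4; that leaves V.
Position 3: N is ruled out by rule 5; that leaves R.
Position 6: N is ruled out by rule 5; that leaves R.
Position 4: V is ruled out by rule 3; that leaves R.
That leaves exactly one tagging: P D R R D R V.
Check: rule 1 ok; rule 2 ok; rule 3 ok; rule 4 ok; rule 5 ok.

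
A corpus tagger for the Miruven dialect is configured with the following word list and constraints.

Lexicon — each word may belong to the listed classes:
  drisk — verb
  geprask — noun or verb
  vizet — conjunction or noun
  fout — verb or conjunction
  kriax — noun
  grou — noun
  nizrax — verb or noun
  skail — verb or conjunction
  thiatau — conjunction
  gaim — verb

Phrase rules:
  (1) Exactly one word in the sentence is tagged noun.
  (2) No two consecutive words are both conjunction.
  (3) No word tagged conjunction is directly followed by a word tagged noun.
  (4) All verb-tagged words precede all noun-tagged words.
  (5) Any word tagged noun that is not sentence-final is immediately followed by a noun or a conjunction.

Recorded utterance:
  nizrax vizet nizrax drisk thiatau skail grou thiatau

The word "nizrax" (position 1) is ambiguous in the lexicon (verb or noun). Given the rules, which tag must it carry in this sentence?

verb

Candidates per position — 1:nizrax {verb,noun}; 2:vizet {conjunction,noun}; 3:nizrax {verb,noun}; 4:drisk {verb}; 5:thiatau {conjunction}; 6:skail {verb,conjunction}; 7:grou {noun}; 8:thiatau {conjunction}.
Word 1 cannot be noun — rule 1 would then fail for every completion. It is verb.
Word 2 cannot be noun — rule 1 would then fail for every completion. It is conjunction.
Word 3 cannot be noun — rule 1 would then fail for every completion. It is verb.
Word 6 cannot be conjunction — rule 2 would then fail for every completion. It is verb.
The unique satisfying tagging is: verb conjunction verb verb conjunction verb noun conjunction.
Check: rule 1 ok; rule 2 ok; rule 3 ok; rule 4 ok; rule 5 ok.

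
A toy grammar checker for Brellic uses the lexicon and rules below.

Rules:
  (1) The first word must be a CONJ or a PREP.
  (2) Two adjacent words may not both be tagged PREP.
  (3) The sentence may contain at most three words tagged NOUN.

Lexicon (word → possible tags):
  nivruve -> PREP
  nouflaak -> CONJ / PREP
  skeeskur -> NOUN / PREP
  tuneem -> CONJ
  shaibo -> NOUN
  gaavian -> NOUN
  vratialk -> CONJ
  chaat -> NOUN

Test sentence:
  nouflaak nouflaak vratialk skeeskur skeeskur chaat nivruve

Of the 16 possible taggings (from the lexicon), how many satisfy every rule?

9

Candidates per position — 1:nouflaak {CONJ,PREP}; 2:nouflaak {CONJ,PREP}; 3:vratialk {CONJ}; 4:skeeskur {NOUN,PREP}; 5:skeeskur {NOUN,PREP}; 6:chaat {NOUN}; 7:nivruve {PREP}.
There are 16 candidate sequences in total.
Checking each against the rules leaves 9 sequences.
Count = 9.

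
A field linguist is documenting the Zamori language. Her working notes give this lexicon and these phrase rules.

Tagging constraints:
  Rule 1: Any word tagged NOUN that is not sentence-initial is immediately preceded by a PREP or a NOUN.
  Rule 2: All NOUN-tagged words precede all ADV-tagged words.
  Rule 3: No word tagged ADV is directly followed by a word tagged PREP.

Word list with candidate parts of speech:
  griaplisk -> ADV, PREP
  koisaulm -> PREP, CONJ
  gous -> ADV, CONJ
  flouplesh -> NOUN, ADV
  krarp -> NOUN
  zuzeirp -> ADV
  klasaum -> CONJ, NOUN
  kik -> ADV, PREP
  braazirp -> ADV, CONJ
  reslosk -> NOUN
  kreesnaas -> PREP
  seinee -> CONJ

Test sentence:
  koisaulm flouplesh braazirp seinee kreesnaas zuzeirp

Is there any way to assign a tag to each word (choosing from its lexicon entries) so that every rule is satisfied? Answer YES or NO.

YES

Candidates per position — 1:koisaulm {PREP,CONJ}; 2:flouplesh {NOUN,ADV}; 3:braazirp {ADV,CONJ}; 4:seinee {CONJ}; 5:kreesnaas {PREP}; 6:zuzeirp {ADV}.
One satisfying assignment: PREP ADV CONJ CONJ PREP ADV.
Checking: rule 1 ✓; rule 2 ✓; rule 3 ✓.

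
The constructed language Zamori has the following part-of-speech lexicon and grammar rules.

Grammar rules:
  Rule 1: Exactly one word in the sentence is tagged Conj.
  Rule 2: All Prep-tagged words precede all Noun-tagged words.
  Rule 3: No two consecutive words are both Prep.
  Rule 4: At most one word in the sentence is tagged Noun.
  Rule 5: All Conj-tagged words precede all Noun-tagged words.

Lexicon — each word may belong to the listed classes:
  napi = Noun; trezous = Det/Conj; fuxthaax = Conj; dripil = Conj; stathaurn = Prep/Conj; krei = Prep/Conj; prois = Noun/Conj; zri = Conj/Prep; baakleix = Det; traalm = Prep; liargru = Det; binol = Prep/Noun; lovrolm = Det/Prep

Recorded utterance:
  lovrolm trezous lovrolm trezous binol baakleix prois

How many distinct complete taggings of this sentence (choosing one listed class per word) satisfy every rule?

Candidates per position — 1:lovrolm {Det,Prep}; 2:trezous {Det,Conj}; 3:lovrolm {Det,Prep}; 4:trezous {Det,Conj}; 5:binol {Prep,Noun}; 6:baakleix {Det}; 7:prois {Noun,Conj}.
There are 64 candidate sequences in total.
Checking each against the rules leaves 12 sequences.
Count = 12.

12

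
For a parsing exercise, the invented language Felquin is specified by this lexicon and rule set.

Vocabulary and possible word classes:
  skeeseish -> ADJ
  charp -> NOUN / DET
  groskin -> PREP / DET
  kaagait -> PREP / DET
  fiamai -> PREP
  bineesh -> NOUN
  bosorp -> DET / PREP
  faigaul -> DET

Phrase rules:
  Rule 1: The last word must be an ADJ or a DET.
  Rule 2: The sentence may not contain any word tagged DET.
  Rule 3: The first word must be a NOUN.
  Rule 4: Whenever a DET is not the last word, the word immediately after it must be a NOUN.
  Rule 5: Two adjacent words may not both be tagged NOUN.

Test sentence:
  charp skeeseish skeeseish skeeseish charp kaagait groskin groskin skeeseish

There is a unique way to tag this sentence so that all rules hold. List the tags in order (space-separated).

NOUN ADJ ADJ ADJ NOUN PREP PREP PREP ADJ

Candidates per position — 1:charp {NOUN,DET}; 2:skeeseish {ADJ}; 3:skeeseish {ADJ}; 4:skeeseish {ADJ}; 5:charp {NOUN,DET}; 6:kaagait {PREP,DET}; 7:groskin {PREP,DET}; 8:groskin {PREP,DET}; 9:skeeseish {ADJ}.
Position 1: tagging it DET would leave rule 2 unsatisfiable, so it must be NOUN.
Position 5: tagging it DET would leave rule 2 unsatisfiable, so it must be NOUN.
Position 6: tagging it DET would leave rule 2 unsatisfiable, so it must be PREP.
Position 7: tagging it DET would leave rule 2 unsatisfiable, so it must be PREP.
Position 8: tagging it DET would leave rule 2 unsatisfiable, so it must be PREP.
So the tagging must be: NOUN ADJ ADJ ADJ NOUN PREP PREP PREP ADJ.
Verifying each rule — rule 1 holds; rule 2 holds; rule 3 holds; rule 4 holds; rule 5 holds.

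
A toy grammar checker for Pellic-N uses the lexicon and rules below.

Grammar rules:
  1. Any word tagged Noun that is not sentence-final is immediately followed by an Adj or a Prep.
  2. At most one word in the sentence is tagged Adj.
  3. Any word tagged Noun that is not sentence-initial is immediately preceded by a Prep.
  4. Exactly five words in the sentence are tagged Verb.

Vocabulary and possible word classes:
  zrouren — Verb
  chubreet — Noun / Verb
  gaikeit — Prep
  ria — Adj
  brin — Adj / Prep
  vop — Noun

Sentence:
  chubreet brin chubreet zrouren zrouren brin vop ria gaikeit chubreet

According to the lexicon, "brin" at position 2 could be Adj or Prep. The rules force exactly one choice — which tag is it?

Prep

Candidates per position — 1:chubreet {Noun,Verb}; 2:brin {Adj,Prep}; 3:chubreet {Noun,Verb}; 4:zrouren {Verb}; 5:zrouren {Verb}; 6:brin {Adj,Prep}; 7:vop {Noun}; 8:ria {Adj}; 9:gaikeit {Prep}; 10:chubreet {Noun,Verb}.
Position 1: tagging it Noun would leave rule 4 unsatisfiable, so it must be Verb.
Position 2: tagging it Adj would leave rule 2 unsatisfiable, so it must be Prep.
Position 3: tagging it Noun would leave rule 1 unsatisfiable, so it must be Verb.
Position 6: tagging it Adj would leave rule 2 unsatisfiable, so it must be Prep.
Position 10: tagging it Noun would leave rule 4 unsatisfiable, so it must be Verb.
That leaves exactly one tagging: Verb Prep Verb Verb Verb Prep Noun Adj Prep Verb.
Checking: rule 1 holds; rule 2 holds; rule 3 holds; rule 4 holds.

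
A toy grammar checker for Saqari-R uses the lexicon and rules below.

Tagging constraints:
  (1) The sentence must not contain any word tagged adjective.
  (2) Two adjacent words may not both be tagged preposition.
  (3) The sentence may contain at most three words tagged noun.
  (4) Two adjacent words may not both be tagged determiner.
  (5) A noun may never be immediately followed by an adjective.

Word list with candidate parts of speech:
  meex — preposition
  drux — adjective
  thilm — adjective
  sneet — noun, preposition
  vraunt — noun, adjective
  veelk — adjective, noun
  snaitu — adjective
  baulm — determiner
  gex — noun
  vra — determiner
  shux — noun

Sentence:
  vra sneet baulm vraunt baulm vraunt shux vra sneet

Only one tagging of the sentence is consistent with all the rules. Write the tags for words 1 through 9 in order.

determiner preposition determiner noun determiner noun noun determiner preposition

Candidates per position — 1:vra {determiner}; 2:sneet {noun,preposition}; 3:baulm {determiner}; 4:vraunt {noun,adjective}; 5:baulm {determiner}; 6:vraunt {noun,adjective}; 7:shux {noun}; 8:vra {determiner}; 9:sneet {noun,preposition}.
If word 4 were adjective, no tagging could satisfy rule 1; so word 4 is noun.
If word 6 were adjective, no tagging could satisfy rule 1; so word 6 is noun.
If word 9 were noun, no tagging could satisfy rule 3; so word 9 is preposition.
If word 2 were noun, no tagging could satisfy rule 3; so word 2 is preposition.
So the tagging must be: determiner preposition determiner noun determiner noun noun determiner preposition.
Verifying each rule — rule 1 ok; rule 2 ok; rule 3 ok; rule 4 ok; rule 5 ok.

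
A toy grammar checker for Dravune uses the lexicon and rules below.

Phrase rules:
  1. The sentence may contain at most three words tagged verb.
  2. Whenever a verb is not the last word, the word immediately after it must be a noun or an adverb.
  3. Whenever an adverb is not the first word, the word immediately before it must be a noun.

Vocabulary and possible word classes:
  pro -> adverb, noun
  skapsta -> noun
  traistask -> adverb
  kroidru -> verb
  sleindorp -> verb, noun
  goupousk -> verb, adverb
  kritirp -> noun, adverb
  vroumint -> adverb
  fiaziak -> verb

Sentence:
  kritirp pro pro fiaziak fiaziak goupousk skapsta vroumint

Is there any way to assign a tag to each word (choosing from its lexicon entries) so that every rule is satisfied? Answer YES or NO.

NO

Candidates per position — 1:kritirp {noun,adverb}; 2:pro {adverb,noun}; 3:pro {adverb,noun}; 4:fiaziak {verb}; 5:fiaziak {verb}; 6:goupousk {verb,adverb}; 7:skapsta {noun}; 8:vroumint {adverb}.
Rule 2 cannot be satisfied by any choice of tags from the lexicon.
So there is no consistent tagging.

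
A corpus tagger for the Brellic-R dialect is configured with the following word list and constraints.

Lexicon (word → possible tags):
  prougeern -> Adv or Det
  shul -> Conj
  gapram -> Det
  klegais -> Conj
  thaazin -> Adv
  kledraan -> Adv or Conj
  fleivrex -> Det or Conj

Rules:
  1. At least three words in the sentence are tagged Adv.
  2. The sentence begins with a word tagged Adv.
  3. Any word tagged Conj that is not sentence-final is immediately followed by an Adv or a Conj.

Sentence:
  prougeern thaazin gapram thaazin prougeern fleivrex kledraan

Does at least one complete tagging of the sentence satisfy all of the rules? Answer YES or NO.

YES

Candidates per position — 1:prougeern {Adv,Det}; 2:thaazin {Adv}; 3:gapram {Det}; 4:thaazin {Adv}; 5:prougeern {Adv,Det}; 6:fleivrex {Det,Conj}; 7:kledraan {Adv,Conj}.
One satisfying assignment: Adv Adv Det Adv Adv Conj Conj.
Checking: rule 1 ✓; rule 2 ✓; rule 3 ✓.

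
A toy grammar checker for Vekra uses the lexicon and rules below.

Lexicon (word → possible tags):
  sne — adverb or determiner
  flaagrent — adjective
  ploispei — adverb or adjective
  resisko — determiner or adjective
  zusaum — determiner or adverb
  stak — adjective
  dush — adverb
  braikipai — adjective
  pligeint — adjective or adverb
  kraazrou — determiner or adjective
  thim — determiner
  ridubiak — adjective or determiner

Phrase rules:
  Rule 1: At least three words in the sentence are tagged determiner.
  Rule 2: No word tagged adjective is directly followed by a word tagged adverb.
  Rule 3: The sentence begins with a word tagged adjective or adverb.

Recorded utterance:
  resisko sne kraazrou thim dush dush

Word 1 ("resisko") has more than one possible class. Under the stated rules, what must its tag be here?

Candidates per position — 1:resisko {determiner,adjective}; 2:sne {adverb,determiner}; 3:kraazrou {determiner,adjective}; 4:thim {determiner}; 5:dush {adverb}; 6:dush {adverb}.
Position 1: determiner is ruled out by rule 3; that leaves adjective.
Position 2: adverb is ruled out by rule 1; that leaves determiner.
Position 3: adjective is ruled out by rule 1; that leaves determiner.
So the tagging must be: adjective determiner determiner determiner adverb adverb.
Rule-by-rule: rule 1 holds; rule 2 holds; rule 3 holds.

adjective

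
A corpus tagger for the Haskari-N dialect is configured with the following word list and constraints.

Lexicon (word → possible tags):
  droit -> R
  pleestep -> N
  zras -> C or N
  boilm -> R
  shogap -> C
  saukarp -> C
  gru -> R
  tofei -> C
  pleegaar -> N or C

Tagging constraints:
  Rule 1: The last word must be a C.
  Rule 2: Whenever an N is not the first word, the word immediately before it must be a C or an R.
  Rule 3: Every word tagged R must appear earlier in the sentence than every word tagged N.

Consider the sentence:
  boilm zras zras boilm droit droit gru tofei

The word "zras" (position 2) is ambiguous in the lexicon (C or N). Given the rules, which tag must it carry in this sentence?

C

Candidates per position — 1:boilm {R}; 2:zras {C,N}; 3:zras {C,N}; 4:boilm {R}; 5:droit {R}; 6:droit {R}; 7:gru {R}; 8:tofei {C}.
If word 2 were N, no tagging could satisfy rule 3; so word 2 is C.
If word 3 were N, no tagging could satisfy rule 3; so word 3 is C.
The only consistent sequence is: R C C R R R R C.
Check: rule 1 ok; rule 2 ok; rule 3 ok.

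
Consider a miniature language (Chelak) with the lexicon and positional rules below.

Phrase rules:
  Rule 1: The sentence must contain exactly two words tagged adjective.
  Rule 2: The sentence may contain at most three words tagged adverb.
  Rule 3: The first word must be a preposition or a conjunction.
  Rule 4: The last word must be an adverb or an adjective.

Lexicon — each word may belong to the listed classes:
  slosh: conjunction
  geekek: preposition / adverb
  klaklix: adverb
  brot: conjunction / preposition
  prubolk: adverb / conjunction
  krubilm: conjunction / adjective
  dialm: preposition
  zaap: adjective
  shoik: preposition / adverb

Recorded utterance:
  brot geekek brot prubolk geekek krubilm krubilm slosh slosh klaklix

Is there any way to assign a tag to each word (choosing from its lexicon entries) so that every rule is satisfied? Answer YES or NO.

YES

Candidates per position — 1:brot {conjunction,preposition}; 2:geekek {preposition,adverb}; 3:brot {conjunction,preposition}; 4:prubolk {adverb,conjunction}; 5:geekek {preposition,adverb}; 6:krubilm {conjunction,adjective}; 7:krubilm {conjunction,adjective}; 8:slosh {conjunction}; 9:slosh {conjunction}; 10:klaklix {adverb}.
One satisfying assignment: preposition preposition conjunction adverb adverb adjective adjective conjunction conjunction adverb.
Verifying each rule — rule 1 holds; rule 2 holds; rule 3 holds; rule 4 holds.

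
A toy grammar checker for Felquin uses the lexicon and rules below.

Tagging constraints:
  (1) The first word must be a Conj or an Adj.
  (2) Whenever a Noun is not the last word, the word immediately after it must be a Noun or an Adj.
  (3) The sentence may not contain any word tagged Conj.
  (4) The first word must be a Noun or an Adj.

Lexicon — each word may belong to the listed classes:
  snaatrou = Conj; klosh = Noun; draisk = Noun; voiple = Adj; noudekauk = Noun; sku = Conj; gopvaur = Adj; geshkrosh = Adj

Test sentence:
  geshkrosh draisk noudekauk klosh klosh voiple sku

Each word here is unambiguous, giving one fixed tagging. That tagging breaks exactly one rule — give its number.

3

Fixed tagging: Adj Noun Noun Noun Noun Adj Conj.
Checking each rule: R1 ok, R2 ok, R3 fails, R4 ok.
Only rule 3 fails.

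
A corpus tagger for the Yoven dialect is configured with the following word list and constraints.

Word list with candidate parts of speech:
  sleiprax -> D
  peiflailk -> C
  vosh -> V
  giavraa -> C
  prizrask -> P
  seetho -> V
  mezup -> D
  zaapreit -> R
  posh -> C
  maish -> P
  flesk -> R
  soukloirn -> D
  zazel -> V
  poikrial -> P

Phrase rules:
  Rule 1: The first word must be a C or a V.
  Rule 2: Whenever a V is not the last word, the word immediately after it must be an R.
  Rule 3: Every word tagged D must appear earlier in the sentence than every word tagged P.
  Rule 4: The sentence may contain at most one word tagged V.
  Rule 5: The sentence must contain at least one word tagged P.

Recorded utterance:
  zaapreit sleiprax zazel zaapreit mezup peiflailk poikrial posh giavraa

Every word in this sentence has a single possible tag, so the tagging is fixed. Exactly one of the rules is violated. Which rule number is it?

Fixed tagging: R D V R D C P C C.
Checking each rule: R1 fails, R2 ok, R3 ok, R4 ok, R5 ok.
Only rule 1 fails.

1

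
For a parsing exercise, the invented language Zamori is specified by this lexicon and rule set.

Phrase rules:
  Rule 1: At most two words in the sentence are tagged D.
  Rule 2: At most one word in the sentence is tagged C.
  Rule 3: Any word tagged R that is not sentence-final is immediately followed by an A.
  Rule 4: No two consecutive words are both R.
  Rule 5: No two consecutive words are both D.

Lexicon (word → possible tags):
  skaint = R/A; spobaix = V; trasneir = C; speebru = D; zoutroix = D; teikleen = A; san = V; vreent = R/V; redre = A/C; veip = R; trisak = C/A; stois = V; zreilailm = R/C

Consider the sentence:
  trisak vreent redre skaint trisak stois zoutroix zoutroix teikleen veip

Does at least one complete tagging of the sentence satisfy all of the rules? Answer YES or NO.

NO

Candidates per position — 1:trisak {C,A}; 2:vreent {R,V}; 3:redre {A,C}; 4:skaint {R,A}; 5:trisak {C,A}; 6:stois {V}; 7:zoutroix {D}; 8:zoutroix {D}; 9:teikleen {A}; 10:veip {R}.
Rule 5 cannot be satisfied by any choice of tags from the lexicon.
So there is no consistent tagging.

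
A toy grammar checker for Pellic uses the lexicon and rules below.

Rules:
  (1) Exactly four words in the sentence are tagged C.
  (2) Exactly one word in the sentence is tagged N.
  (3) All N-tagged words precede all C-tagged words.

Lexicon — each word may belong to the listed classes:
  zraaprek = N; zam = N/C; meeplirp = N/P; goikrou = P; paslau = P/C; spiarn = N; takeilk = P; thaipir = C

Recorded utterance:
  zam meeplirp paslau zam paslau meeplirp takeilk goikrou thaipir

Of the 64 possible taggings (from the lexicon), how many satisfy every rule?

Candidates per position — 1:zam {N,C}; 2:meeplirp {N,P}; 3:paslau {P,C}; 4:zam {N,C}; 5:paslau {P,C}; 6:meeplirp {N,P}; 7:takeilk {P}; 8:goikrou {P}; 9:thaipir {C}.
There are 64 candidate sequences in total.
The sequences that satisfy every rule: N P C C C P P P C.
Count = 1.

1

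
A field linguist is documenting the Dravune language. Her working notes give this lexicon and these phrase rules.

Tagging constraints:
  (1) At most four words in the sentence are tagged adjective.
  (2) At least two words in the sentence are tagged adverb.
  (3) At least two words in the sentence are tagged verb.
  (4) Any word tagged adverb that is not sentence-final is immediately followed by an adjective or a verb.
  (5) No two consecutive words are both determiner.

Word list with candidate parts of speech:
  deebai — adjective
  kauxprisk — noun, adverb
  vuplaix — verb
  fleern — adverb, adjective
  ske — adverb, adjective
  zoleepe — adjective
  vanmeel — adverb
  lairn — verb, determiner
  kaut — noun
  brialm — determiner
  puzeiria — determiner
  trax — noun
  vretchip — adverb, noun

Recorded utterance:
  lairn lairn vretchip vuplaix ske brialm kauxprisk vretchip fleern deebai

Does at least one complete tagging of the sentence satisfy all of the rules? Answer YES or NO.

YES

Candidates per position — 1:lairn {verb,determiner}; 2:lairn {verb,determiner}; 3:vretchip {adverb,noun}; 4:vuplaix {verb}; 5:ske {adverb,adjective}; 6:brialm {determiner}; 7:kauxprisk {noun,adverb}; 8:vretchip {adverb,noun}; 9:fleern {adverb,adjective}; 10:deebai {adjective}.
One satisfying assignment: verb determiner adverb verb adjective determiner noun noun adverb adjective.
Rule-by-rule: rule 1 ok; rule 2 ok; rule 3 ok; rule 4 ok; rule 5 ok.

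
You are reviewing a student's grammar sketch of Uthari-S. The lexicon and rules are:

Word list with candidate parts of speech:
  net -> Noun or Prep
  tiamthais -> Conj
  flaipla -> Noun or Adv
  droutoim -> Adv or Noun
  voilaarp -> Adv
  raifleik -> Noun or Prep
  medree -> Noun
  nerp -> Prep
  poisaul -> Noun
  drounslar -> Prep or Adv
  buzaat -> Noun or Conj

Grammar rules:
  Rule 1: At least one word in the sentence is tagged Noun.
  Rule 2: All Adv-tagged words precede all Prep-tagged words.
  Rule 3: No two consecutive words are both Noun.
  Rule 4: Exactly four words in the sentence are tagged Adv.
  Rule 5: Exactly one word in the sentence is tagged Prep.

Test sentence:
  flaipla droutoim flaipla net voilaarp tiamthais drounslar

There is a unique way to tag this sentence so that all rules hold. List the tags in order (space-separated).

Candidates per position — 1:flaipla {Noun,Adv}; 2:droutoim {Adv,Noun}; 3:flaipla {Noun,Adv}; 4:net {Noun,Prep}; 5:voilaarp {Adv}; 6:tiamthais {Conj}; 7:drounslar {Prep,Adv}.
If word 4 were Prep, no tagging could satisfy rule 2; so word 4 is Noun.
If word 7 were Adv, no tagging could satisfy rule 5; so word 7 is Prep.
If word 1 were Noun, no tagging could satisfy rule 4; so word 1 is Adv.
If word 2 were Noun, no tagging could satisfy rule 4; so word 2 is Adv.
If word 3 were Noun, no tagging could satisfy rule 3; so word 3 is Adv.
The only consistent sequence is: Adv Adv Adv Noun Adv Conj Prep.
Check: rule 1 holds; rule 2 holds; rule 3 holds; rule 4 holds; rule 5 holds.

Adv Adv Adv Noun Adv Conj Prep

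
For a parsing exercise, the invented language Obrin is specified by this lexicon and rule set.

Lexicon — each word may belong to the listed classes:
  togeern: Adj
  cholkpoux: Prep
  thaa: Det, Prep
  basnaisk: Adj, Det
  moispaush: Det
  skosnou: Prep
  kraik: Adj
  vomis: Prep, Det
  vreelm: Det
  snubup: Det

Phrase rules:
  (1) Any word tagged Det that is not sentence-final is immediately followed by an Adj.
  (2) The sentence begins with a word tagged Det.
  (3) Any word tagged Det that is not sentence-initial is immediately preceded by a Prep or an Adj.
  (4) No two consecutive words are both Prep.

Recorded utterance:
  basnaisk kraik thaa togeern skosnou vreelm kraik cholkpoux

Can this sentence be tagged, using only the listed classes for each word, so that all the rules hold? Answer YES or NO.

YES

Candidates per position — 1:basnaisk {Adj,Det}; 2:kraik {Adj}; 3:thaa {Det,Prep}; 4:togeern {Adj}; 5:skosnou {Prep}; 6:vreelm {Det}; 7:kraik {Adj}; 8:cholkpoux {Prep}.
One satisfying assignment: Det Adj Prep Adj Prep Det Adj Prep.
Rule-by-rule: rule 1 ✓; rule 2 ✓; rule 3 ✓; rule 4 ✓.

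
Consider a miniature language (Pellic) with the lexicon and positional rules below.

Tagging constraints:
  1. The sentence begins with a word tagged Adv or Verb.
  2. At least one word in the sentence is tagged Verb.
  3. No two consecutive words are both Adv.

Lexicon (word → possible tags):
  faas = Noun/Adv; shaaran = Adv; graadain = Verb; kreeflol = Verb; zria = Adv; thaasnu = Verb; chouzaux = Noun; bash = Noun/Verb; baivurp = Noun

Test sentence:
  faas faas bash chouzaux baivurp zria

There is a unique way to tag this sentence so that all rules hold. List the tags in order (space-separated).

Adv Noun Verb Noun Noun Adv

Candidates per position — 1:faas {Noun,Adv}; 2:faas {Noun,Adv}; 3:bash {Noun,Verb}; 4:chouzaux {Noun}; 5:baivurp {Noun}; 6:zria {Adv}.
If word 1 were Noun, no tagging could satisfy rule 1; so word 1 is Adv.
If word 2 were Adv, no tagging could satisfy rule 3; so word 2 is Noun.
If word 3 were Noun, no tagging could satisfy rule 2; so word 3 is Verb.
The only consistent sequence is: Adv Noun Verb Noun Noun Adv.
Check: rule 1 ✓; rule 2 ✓; rule 3 ✓.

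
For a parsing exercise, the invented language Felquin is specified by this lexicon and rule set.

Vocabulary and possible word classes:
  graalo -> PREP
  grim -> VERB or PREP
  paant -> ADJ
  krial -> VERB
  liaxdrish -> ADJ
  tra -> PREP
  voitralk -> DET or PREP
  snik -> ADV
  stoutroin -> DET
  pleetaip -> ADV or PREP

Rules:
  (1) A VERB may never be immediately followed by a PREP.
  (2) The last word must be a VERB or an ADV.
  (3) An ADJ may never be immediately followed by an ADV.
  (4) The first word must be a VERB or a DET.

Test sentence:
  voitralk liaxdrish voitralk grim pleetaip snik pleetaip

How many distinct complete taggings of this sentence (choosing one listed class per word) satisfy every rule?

6

Candidates per position — 1:voitralk {DET,PREP}; 2:liaxdrish {ADJ}; 3:voitralk {DET,PREP}; 4:grim {VERB,PREP}; 5:pleetaip {ADV,PREP}; 6:snik {ADV}; 7:pleetaip {ADV,PREP}.
There are 32 candidate sequences in total.
Checking each against the rules leaves 6 sequences.
Count = 6.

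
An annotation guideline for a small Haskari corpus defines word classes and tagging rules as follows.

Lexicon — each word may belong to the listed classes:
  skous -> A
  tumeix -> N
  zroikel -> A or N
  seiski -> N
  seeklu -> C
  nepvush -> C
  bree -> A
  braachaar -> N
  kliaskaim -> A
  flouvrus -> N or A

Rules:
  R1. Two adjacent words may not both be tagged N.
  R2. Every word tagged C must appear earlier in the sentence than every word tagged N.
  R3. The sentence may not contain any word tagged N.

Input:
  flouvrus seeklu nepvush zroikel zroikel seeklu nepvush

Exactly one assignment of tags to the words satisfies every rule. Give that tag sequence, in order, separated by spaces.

Candidates per position — 1:flouvrus {N,A}; 2:seeklu {C}; 3:nepvush {C}; 4:zroikel {A,N}; 5:zroikel {A,N}; 6:seeklu {C}; 7:nepvush {C}.
Word 1 cannot be N — rule 2 would then fail for every completion. It is A.
Word 4 cannot be N — rule 2 would then fail for every completion. It is A.
Word 5 cannot be N — rule 2 would then fail for every completion. It is A.
The unique satisfying tagging is: A C C A A C C.
Check: rule 1 ok; rule 2 ok; rule 3 ok.

A C C A A C C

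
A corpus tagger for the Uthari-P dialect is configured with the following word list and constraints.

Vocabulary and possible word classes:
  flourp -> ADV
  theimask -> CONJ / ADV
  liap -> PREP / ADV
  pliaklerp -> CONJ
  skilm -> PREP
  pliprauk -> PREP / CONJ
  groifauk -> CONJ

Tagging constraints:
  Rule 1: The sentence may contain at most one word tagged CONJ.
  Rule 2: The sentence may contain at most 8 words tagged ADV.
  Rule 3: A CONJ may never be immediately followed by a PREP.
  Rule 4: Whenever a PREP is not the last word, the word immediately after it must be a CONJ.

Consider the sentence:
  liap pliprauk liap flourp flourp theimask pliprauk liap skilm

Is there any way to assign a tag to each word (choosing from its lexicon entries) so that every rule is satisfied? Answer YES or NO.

Candidates per position — 1:liap {PREP,ADV}; 2:pliprauk {PREP,CONJ}; 3:liap {PREP,ADV}; 4:flourp {ADV}; 5:flourp {ADV}; 6:theimask {CONJ,ADV}; 7:pliprauk {PREP,CONJ}; 8:liap {PREP,ADV}; 9:skilm {PREP}.
Every candidate sequence violates at least one rule; no consistent tagging exists.

NO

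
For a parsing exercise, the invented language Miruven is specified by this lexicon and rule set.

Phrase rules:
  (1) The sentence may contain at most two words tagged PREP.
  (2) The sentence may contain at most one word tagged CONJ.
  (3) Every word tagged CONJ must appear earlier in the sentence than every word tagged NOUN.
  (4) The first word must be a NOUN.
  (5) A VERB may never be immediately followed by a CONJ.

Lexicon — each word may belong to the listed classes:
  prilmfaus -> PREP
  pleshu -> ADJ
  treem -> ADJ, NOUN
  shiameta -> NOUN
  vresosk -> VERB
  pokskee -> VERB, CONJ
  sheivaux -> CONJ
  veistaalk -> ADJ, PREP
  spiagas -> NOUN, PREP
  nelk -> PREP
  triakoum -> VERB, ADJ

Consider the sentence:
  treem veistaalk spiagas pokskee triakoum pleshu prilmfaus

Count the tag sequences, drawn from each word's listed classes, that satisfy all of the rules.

Candidates per position — 1:treem {ADJ,NOUN}; 2:veistaalk {ADJ,PREP}; 3:spiagas {NOUN,PREP}; 4:pokskee {VERB,CONJ}; 5:triakoum {VERB,ADJ}; 6:pleshu {ADJ}; 7:prilmfaus {PREP}.
There are 32 candidate sequences in total.
Checking each against the rules leaves 6 sequences.
Count = 6.

6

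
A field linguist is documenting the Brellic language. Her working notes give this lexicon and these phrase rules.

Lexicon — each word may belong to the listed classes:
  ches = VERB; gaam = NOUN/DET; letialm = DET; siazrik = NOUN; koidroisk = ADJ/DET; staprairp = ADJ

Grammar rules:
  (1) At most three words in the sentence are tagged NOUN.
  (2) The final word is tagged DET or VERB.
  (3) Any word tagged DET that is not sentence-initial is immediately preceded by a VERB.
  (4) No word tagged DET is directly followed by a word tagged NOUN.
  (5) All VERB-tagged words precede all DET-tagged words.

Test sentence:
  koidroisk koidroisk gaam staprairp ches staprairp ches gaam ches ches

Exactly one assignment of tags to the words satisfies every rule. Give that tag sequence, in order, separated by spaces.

ADJ ADJ NOUN ADJ VERB ADJ VERB NOUN VERB VERB

Candidates per position — 1:koidroisk {ADJ,DET}; 2:koidroisk {ADJ,DET}; 3:gaam {NOUN,DET}; 4:staprairp {ADJ}; 5:ches {VERB}; 6:staprairp {ADJ}; 7:ches {VERB}; 8:gaam {NOUN,DET}; 9:ches {VERB}; 10:ches {VERB}.
Position 1: DET is ruled out by rule 5; that leaves ADJ.
Position 2: DET is ruled out by rule 3; that leaves ADJ.
Position 3: DET is ruled out by rule 3; that leaves NOUN.
Position 8: DET is ruled out by rule 5; that leaves NOUN.
So the tagging must be: ADJ ADJ NOUN ADJ VERB ADJ VERB NOUN VERB VERB.
Rule-by-rule: rule 1 satisfied; rule 2 satisfied; rule 3 satisfied; rule 4 satisfied; rule 5 satisfied.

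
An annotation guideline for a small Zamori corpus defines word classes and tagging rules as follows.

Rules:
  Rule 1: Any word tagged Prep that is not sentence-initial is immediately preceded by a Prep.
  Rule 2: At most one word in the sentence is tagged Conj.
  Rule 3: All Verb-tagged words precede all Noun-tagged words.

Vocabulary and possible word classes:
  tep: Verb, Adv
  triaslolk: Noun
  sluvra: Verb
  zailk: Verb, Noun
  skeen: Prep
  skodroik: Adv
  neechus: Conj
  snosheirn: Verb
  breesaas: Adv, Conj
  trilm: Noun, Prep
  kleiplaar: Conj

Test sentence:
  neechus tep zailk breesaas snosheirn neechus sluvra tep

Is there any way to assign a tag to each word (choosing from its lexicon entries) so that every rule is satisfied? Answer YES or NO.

NO

Candidates per position — 1:neechus {Conj}; 2:tep {Verb,Adv}; 3:zailk {Verb,Noun}; 4:breesaas {Adv,Conj}; 5:snosheirn {Verb}; 6:neechus {Conj}; 7:sluvra {Verb}; 8:tep {Verb,Adv}.
Rule 2 cannot be satisfied by any choice of tags from the lexicon.
So there is no consistent tagging.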